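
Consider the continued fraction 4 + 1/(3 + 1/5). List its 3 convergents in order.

4/1, 13/3, 69/16

Using the convergent recurrence p_i = a_i*p_{i-1} + p_{i-2}, q_i = a_i*q_{i-1} + q_{i-2} with p_{-2}=0, p_{-1}=1, q_{-2}=1, q_{-1}=0:
  i=0: a_0=4, p_0 = 4*1 + 0 = 4, q_0 = 4*0 + 1 = 1.
  i=1: a_1=3, p_1 = 3*4 + 1 = 13, q_1 = 3*1 + 0 = 3.
  i=2: a_2=5, p_2 = 5*13 + 4 = 69, q_2 = 5*3 + 1 = 16.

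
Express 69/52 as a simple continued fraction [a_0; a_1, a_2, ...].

[1; 3, 17]

Run the Euclidean algorithm on 69 and 52; the successive quotients are the partial quotients a_0, a_1, ... (each step inverts the fractional part left over by the previous one):
  69 = 1*52 + 17, so a_0 = 1.
  52 = 3*17 + 1, so a_1 = 3.
  17 = 17*1 + 0, so a_2 = 17.
The remainder reaches 0 after 3 divisions, so the expansion has 3 partial quotients, read off in order.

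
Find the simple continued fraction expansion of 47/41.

Run the Euclidean algorithm on 47 and 41; the successive quotients are the partial quotients a_0, a_1, ... (each step inverts the fractional part left over by the previous one):
  47 = 1*41 + 6, so a_0 = 1.
  41 = 6*6 + 5, so a_1 = 6.
  6 = 1*5 + 1, so a_2 = 1.
  5 = 5*1 + 0, so a_3 = 5.
The remainder reaches 0 after 4 divisions, so the expansion has 4 partial quotients, read off in order.

[1; 6, 1, 5]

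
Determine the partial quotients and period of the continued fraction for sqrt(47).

[6; (1, 5, 1, 12)]

Write x_i = (sqrt(47) + m_i)/d_i with (m_0, d_0) = (0, 1). a_0 = floor(sqrt(47)) = 6, since 6^2 = 36 <= 47 < 49 = 7^2.
Iterate m_{i+1} = d_i*a_i - m_i, d_{i+1} = (47 - m_{i+1}^2)/d_i, a_{i+1} = floor((a_0 + m_{i+1})/d_{i+1}):
  m_1 = 1*6 - 0 = 6, d_1 = (47 - 6^2)/1 = 11/1 = 11, a_1 = floor((6 + 6)/11) = 1.
  m_2 = 11*1 - 6 = 5, d_2 = (47 - 5^2)/11 = 22/11 = 2, a_2 = floor((6 + 5)/2) = 5.
  m_3 = 2*5 - 5 = 5, d_3 = (47 - 5^2)/2 = 22/2 = 11, a_3 = floor((6 + 5)/11) = 1.
  m_4 = 11*1 - 5 = 6, d_4 = (47 - 6^2)/11 = 11/11 = 1, a_4 = floor((6 + 6)/1) = 12.
  m_5 = 1*12 - 6 = 6, d_5 = (47 - 6^2)/1 = 11/1 = 11: (m_5, d_5) = (m_1, d_1) = (6, 11), so from here the quotients repeat a_1, ..., a_4; the period length is 4.
Hence the expansion of sqrt(47) is a_0 = 6 followed by the repeating block 1, 5, 1, 12 (period 4).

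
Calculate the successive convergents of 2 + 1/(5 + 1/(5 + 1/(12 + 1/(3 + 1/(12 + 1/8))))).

Using the convergent recurrence p_i = a_i*p_{i-1} + p_{i-2}, q_i = a_i*q_{i-1} + q_{i-2} with p_{-2}=0, p_{-1}=1, q_{-2}=1, q_{-1}=0:
  i=0: a_0=2, p_0 = 2*1 + 0 = 2, q_0 = 2*0 + 1 = 1.
  i=1: a_1=5, p_1 = 5*2 + 1 = 11, q_1 = 5*1 + 0 = 5.
  i=2: a_2=5, p_2 = 5*11 + 2 = 57, q_2 = 5*5 + 1 = 26.
  i=3: a_3=12, p_3 = 12*57 + 11 = 695, q_3 = 12*26 + 5 = 317.
  i=4: a_4=3, p_4 = 3*695 + 57 = 2142, q_4 = 3*317 + 26 = 977.
  i=5: a_5=12, p_5 = 12*2142 + 695 = 26399, q_5 = 12*977 + 317 = 12041.
  i=6: a_6=8, p_6 = 8*26399 + 2142 = 213334, q_6 = 8*12041 + 977 = 97305.

2/1, 11/5, 57/26, 695/317, 2142/977, 26399/12041, 213334/97305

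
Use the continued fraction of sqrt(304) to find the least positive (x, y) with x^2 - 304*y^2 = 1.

First expand sqrt(304) as a continued fraction. With x_i = (sqrt(304) + m_i)/d_i and (m_0, d_0) = (0, 1): a_0 = floor(sqrt(304)) = 17, since 17^2 = 289 <= 304 < 324 = 18^2.
Iterate m_{i+1} = d_i*a_i - m_i, d_{i+1} = (304 - m_{i+1}^2)/d_i, a_{i+1} = floor((a_0 + m_{i+1})/d_{i+1}):
  m_1 = 1*17 - 0 = 17, d_1 = (304 - 17^2)/1 = 15/1 = 15, a_1 = floor((17 + 17)/15) = 2.
  m_2 = 15*2 - 17 = 13, d_2 = (304 - 13^2)/15 = 135/15 = 9, a_2 = floor((17 + 13)/9) = 3.
  m_3 = 9*3 - 13 = 14, d_3 = (304 - 14^2)/9 = 108/9 = 12, a_3 = floor((17 + 14)/12) = 2.
  m_4 = 12*2 - 14 = 10, d_4 = (304 - 10^2)/12 = 204/12 = 17, a_4 = floor((17 + 10)/17) = 1.
  m_5 = 17*1 - 10 = 7, d_5 = (304 - 7^2)/17 = 255/17 = 15, a_5 = floor((17 + 7)/15) = 1.
  m_6 = 15*1 - 7 = 8, d_6 = (304 - 8^2)/15 = 240/15 = 16, a_6 = floor((17 + 8)/16) = 1.
  m_7 = 16*1 - 8 = 8, d_7 = (304 - 8^2)/16 = 240/16 = 15, a_7 = floor((17 + 8)/15) = 1.
  m_8 = 15*1 - 8 = 7, d_8 = (304 - 7^2)/15 = 255/15 = 17, a_8 = floor((17 + 7)/17) = 1.
  m_9 = 17*1 - 7 = 10, d_9 = (304 - 10^2)/17 = 204/17 = 12, a_9 = floor((17 + 10)/12) = 2.
  m_10 = 12*2 - 10 = 14, d_10 = (304 - 14^2)/12 = 108/12 = 9, a_10 = floor((17 + 14)/9) = 3.
  m_11 = 9*3 - 14 = 13, d_11 = (304 - 13^2)/9 = 135/9 = 15, a_11 = floor((17 + 13)/15) = 2.
  m_12 = 15*2 - 13 = 17, d_12 = (304 - 17^2)/15 = 15/15 = 1, a_12 = floor((17 + 17)/1) = 34.
  m_13 = 1*34 - 17 = 17, d_13 = (304 - 17^2)/1 = 15/1 = 15: (m_13, d_13) = (m_1, d_1) = (17, 15), so from here the quotients repeat a_1, ..., a_12; the period length is 12.
So sqrt(304) = [17; (2, 3, 2, 1, 1, 1, 1, 1, 2, 3, 2, 34)] with period length k = 12.
k is even, so the fundamental solution of x^2 - 304y^2 = 1 is (p_{k-1}, q_{k-1}) = (p_11, q_11); compute convergents through index 11.
Convergents (p_i = a_i*p_{i-1} + p_{i-2}, q_i = a_i*q_{i-1} + q_{i-2} with p_{-2}=0, p_{-1}=1, q_{-2}=1, q_{-1}=0):
  i=0: a_0=17, p_0 = 17*1 + 0 = 17, q_0 = 17*0 + 1 = 1.
  i=1: a_1=2, p_1 = 2*17 + 1 = 35, q_1 = 2*1 + 0 = 2.
  i=2: a_2=3, p_2 = 3*35 + 17 = 122, q_2 = 3*2 + 1 = 7.
  i=3: a_3=2, p_3 = 2*122 + 35 = 279, q_3 = 2*7 + 2 = 16.
  i=4: a_4=1, p_4 = 1*279 + 122 = 401, q_4 = 1*16 + 7 = 23.
  i=5: a_5=1, p_5 = 1*401 + 279 = 680, q_5 = 1*23 + 16 = 39.
  i=6: a_6=1, p_6 = 1*680 + 401 = 1081, q_6 = 1*39 + 23 = 62.
  i=7: a_7=1, p_7 = 1*1081 + 680 = 1761, q_7 = 1*62 + 39 = 101.
  i=8: a_8=1, p_8 = 1*1761 + 1081 = 2842, q_8 = 1*101 + 62 = 163.
  i=9: a_9=2, p_9 = 2*2842 + 1761 = 7445, q_9 = 2*163 + 101 = 427.
  i=10: a_10=3, p_10 = 3*7445 + 2842 = 25177, q_10 = 3*427 + 163 = 1444.
  i=11: a_11=2, p_11 = 2*25177 + 7445 = 57799, q_11 = 2*1444 + 427 = 3315.
Check: 57799^2 - 304*3315^2 = 3340724401 - 3340724400 = 1, so (x, y) = (57799, 3315) solves the equation, and by the theorem it is the least positive solution.

(x, y) = (57799, 3315)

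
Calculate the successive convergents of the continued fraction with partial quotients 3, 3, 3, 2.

Using the convergent recurrence p_i = a_i*p_{i-1} + p_{i-2}, q_i = a_i*q_{i-1} + q_{i-2} with p_{-2}=0, p_{-1}=1, q_{-2}=1, q_{-1}=0:
  i=0: a_0=3, p_0 = 3*1 + 0 = 3, q_0 = 3*0 + 1 = 1.
  i=1: a_1=3, p_1 = 3*3 + 1 = 10, q_1 = 3*1 + 0 = 3.
  i=2: a_2=3, p_2 = 3*10 + 3 = 33, q_2 = 3*3 + 1 = 10.
  i=3: a_3=2, p_3 = 2*33 + 10 = 76, q_3 = 2*10 + 3 = 23.

3/1, 10/3, 33/10, 76/23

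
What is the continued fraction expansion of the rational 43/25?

[1; 1, 2, 1, 1, 3]

Run the Euclidean algorithm on 43 and 25; the successive quotients are the partial quotients a_0, a_1, ... (each step inverts the fractional part left over by the previous one):
  43 = 1*25 + 18, so a_0 = 1.
  25 = 1*18 + 7, so a_1 = 1.
  18 = 2*7 + 4, so a_2 = 2.
  7 = 1*4 + 3, so a_3 = 1.
  4 = 1*3 + 1, so a_4 = 1.
  3 = 3*1 + 0, so a_5 = 3.
The remainder reaches 0 after 6 divisions, so the expansion has 6 partial quotients, read off in order.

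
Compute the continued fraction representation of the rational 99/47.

Run the Euclidean algorithm on 99 and 47; the successive quotients are the partial quotients a_0, a_1, ... (each step inverts the fractional part left over by the previous one):
  99 = 2*47 + 5, so a_0 = 2.
  47 = 9*5 + 2, so a_1 = 9.
  5 = 2*2 + 1, so a_2 = 2.
  2 = 2*1 + 0, so a_3 = 2.
The remainder reaches 0 after 4 divisions, so the expansion has 4 partial quotients, read off in order.

[2; 9, 2, 2]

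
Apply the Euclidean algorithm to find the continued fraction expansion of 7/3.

[2; 3]

Run the Euclidean algorithm on 7 and 3; the successive quotients are the partial quotients a_0, a_1, ... (each step inverts the fractional part left over by the previous one):
  7 = 2*3 + 1, so a_0 = 2.
  3 = 3*1 + 0, so a_1 = 3.
The remainder reaches 0 after 2 divisions, so the expansion has 2 partial quotients, read off in order.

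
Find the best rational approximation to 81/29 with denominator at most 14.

14/5

Expand x = 81/29 as a continued fraction with the Euclidean algorithm:
  81 = 2*29 + 23, so a_0 = 2.
  29 = 1*23 + 6, so a_1 = 1.
  23 = 3*6 + 5, so a_2 = 3.
  6 = 1*5 + 1, so a_3 = 1.
  5 = 5*1 + 0, so a_4 = 5.
so x = [2; 1, 3, 1, 5].
Convergents (p_i = a_i*p_{i-1} + p_{i-2}, q_i = a_i*q_{i-1} + q_{i-2} with p_{-2}=0, p_{-1}=1, q_{-2}=1, q_{-1}=0), until the denominator exceeds 14:
  i=0: a_0=2, p_0 = 2*1 + 0 = 2, q_0 = 2*0 + 1 = 1.
  i=1: a_1=1, p_1 = 1*2 + 1 = 3, q_1 = 1*1 + 0 = 1.
  i=2: a_2=3, p_2 = 3*3 + 2 = 11, q_2 = 3*1 + 1 = 4.
  i=3: a_3=1, p_3 = 1*11 + 3 = 14, q_3 = 1*4 + 1 = 5.
  i=4: a_4=5, p_4 = 5*14 + 11 = 81, q_4 = 5*5 + 4 = 29.
q_4 = 29 > 14, so the last convergent with denominator <= 14 is p_3/q_3 = 14/5.
The closest fraction with denominator <= 14 is either p_3/q_3 or the intermediate fraction (k*p_3 + p_2)/(k*q_3 + q_2) with the largest k >= 1 whose denominator stays <= 14; these approach x as k grows, and every other convergent or intermediate fraction in range is farther away.
Largest k: floor((14 - q_2)/q_3) = floor((14 - 4)/5) = 2.
That gives (2*14 + 11)/(2*5 + 4) = 39/14.
Compare the errors: |x - 14/5| = |81*5 - 14*29|/(29*5) = 1/145, and |x - 39/14| = |81*14 - 39*29|/(29*14) = 3/406.
Cross-multiplying, 1*406 = 406 < 435 = 3*145, so 1/145 is smaller: the convergent 14/5 is closer to x than 39/14.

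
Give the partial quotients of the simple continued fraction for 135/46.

[2; 1, 14, 3]

Run the Euclidean algorithm on 135 and 46; the successive quotients are the partial quotients a_0, a_1, ... (each step inverts the fractional part left over by the previous one):
  135 = 2*46 + 43, so a_0 = 2.
  46 = 1*43 + 3, so a_1 = 1.
  43 = 14*3 + 1, so a_2 = 14.
  3 = 3*1 + 0, so a_3 = 3.
The remainder reaches 0 after 4 divisions, so the expansion has 4 partial quotients, read off in order.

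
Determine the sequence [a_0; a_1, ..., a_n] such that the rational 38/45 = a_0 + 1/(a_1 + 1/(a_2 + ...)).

[0; 1, 5, 2, 3]

Run the Euclidean algorithm on 38 and 45; the successive quotients are the partial quotients a_0, a_1, ... (each step inverts the fractional part left over by the previous one):
  38 = 0*45 + 38, so a_0 = 0.
  45 = 1*38 + 7, so a_1 = 1.
  38 = 5*7 + 3, so a_2 = 5.
  7 = 2*3 + 1, so a_3 = 2.
  3 = 3*1 + 0, so a_4 = 3.
The remainder reaches 0 after 5 divisions, so the expansion has 5 partial quotients, read off in order.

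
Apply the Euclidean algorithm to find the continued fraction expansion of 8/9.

Run the Euclidean algorithm on 8 and 9; the successive quotients are the partial quotients a_0, a_1, ... (each step inverts the fractional part left over by the previous one):
  8 = 0*9 + 8, so a_0 = 0.
  9 = 1*8 + 1, so a_1 = 1.
  8 = 8*1 + 0, so a_2 = 8.
The remainder reaches 0 after 3 divisions, so the expansion has 3 partial quotients, read off in order.

[0; 1, 8]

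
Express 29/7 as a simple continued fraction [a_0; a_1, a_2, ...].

[4; 7]

Run the Euclidean algorithm on 29 and 7; the successive quotients are the partial quotients a_0, a_1, ... (each step inverts the fractional part left over by the previous one):
  29 = 4*7 + 1, so a_0 = 4.
  7 = 7*1 + 0, so a_1 = 7.
The remainder reaches 0 after 2 divisions, so the expansion has 2 partial quotients, read off in order.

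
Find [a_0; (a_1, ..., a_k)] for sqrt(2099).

Write x_i = (sqrt(2099) + m_i)/d_i with (m_0, d_0) = (0, 1). a_0 = floor(sqrt(2099)) = 45, since 45^2 = 2025 <= 2099 < 2116 = 46^2.
Iterate m_{i+1} = d_i*a_i - m_i, d_{i+1} = (2099 - m_{i+1}^2)/d_i, a_{i+1} = floor((a_0 + m_{i+1})/d_{i+1}):
  m_1 = 1*45 - 0 = 45, d_1 = (2099 - 45^2)/1 = 74/1 = 74, a_1 = floor((45 + 45)/74) = 1.
  m_2 = 74*1 - 45 = 29, d_2 = (2099 - 29^2)/74 = 1258/74 = 17, a_2 = floor((45 + 29)/17) = 4.
  m_3 = 17*4 - 29 = 39, d_3 = (2099 - 39^2)/17 = 578/17 = 34, a_3 = floor((45 + 39)/34) = 2.
  m_4 = 34*2 - 39 = 29, d_4 = (2099 - 29^2)/34 = 1258/34 = 37, a_4 = floor((45 + 29)/37) = 2.
  m_5 = 37*2 - 29 = 45, d_5 = (2099 - 45^2)/37 = 74/37 = 2, a_5 = floor((45 + 45)/2) = 45.
  m_6 = 2*45 - 45 = 45, d_6 = (2099 - 45^2)/2 = 74/2 = 37, a_6 = floor((45 + 45)/37) = 2.
  m_7 = 37*2 - 45 = 29, d_7 = (2099 - 29^2)/37 = 1258/37 = 34, a_7 = floor((45 + 29)/34) = 2.
  m_8 = 34*2 - 29 = 39, d_8 = (2099 - 39^2)/34 = 578/34 = 17, a_8 = floor((45 + 39)/17) = 4.
  m_9 = 17*4 - 39 = 29, d_9 = (2099 - 29^2)/17 = 1258/17 = 74, a_9 = floor((45 + 29)/74) = 1.
  m_10 = 74*1 - 29 = 45, d_10 = (2099 - 45^2)/74 = 74/74 = 1, a_10 = floor((45 + 45)/1) = 90.
  m_11 = 1*90 - 45 = 45, d_11 = (2099 - 45^2)/1 = 74/1 = 74: (m_11, d_11) = (m_1, d_1) = (45, 74), so from here the quotients repeat a_1, ..., a_10; the period length is 10.
Hence the expansion of sqrt(2099) is a_0 = 45 followed by the repeating block 1, 4, 2, 2, 45, 2, 2, 4, 1, 90 (period 10).

[45; (1, 4, 2, 2, 45, 2, 2, 4, 1, 90)]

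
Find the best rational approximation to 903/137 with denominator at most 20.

112/17

Expand x = 903/137 as a continued fraction with the Euclidean algorithm:
  903 = 6*137 + 81, so a_0 = 6.
  137 = 1*81 + 56, so a_1 = 1.
  81 = 1*56 + 25, so a_2 = 1.
  56 = 2*25 + 6, so a_3 = 2.
  25 = 4*6 + 1, so a_4 = 4.
  6 = 6*1 + 0, so a_5 = 6.
so x = [6; 1, 1, 2, 4, 6].
Convergents (p_i = a_i*p_{i-1} + p_{i-2}, q_i = a_i*q_{i-1} + q_{i-2} with p_{-2}=0, p_{-1}=1, q_{-2}=1, q_{-1}=0), until the denominator exceeds 20:
  i=0: a_0=6, p_0 = 6*1 + 0 = 6, q_0 = 6*0 + 1 = 1.
  i=1: a_1=1, p_1 = 1*6 + 1 = 7, q_1 = 1*1 + 0 = 1.
  i=2: a_2=1, p_2 = 1*7 + 6 = 13, q_2 = 1*1 + 1 = 2.
  i=3: a_3=2, p_3 = 2*13 + 7 = 33, q_3 = 2*2 + 1 = 5.
  i=4: a_4=4, p_4 = 4*33 + 13 = 145, q_4 = 4*5 + 2 = 22.
q_4 = 22 > 20, so the last convergent with denominator <= 20 is p_3/q_3 = 33/5.
The closest fraction with denominator <= 20 is either p_3/q_3 or the intermediate fraction (k*p_3 + p_2)/(k*q_3 + q_2) with the largest k >= 1 whose denominator stays <= 20; these approach x as k grows, and every other convergent or intermediate fraction in range is farther away.
Largest k: floor((20 - q_2)/q_3) = floor((20 - 2)/5) = 3.
That gives (3*33 + 13)/(3*5 + 2) = 112/17.
Compare the errors: |x - 33/5| = |903*5 - 33*137|/(137*5) = 6/685, and |x - 112/17| = |903*17 - 112*137|/(137*17) = 7/2329.
Cross-multiplying, 7*685 = 4795 < 13974 = 6*2329, so 7/2329 is smaller: the intermediate fraction 112/17 is closer to x than 33/5.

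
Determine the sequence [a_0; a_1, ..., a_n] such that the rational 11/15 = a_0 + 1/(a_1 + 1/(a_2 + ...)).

[0; 1, 2, 1, 3]

Run the Euclidean algorithm on 11 and 15; the successive quotients are the partial quotients a_0, a_1, ... (each step inverts the fractional part left over by the previous one):
  11 = 0*15 + 11, so a_0 = 0.
  15 = 1*11 + 4, so a_1 = 1.
  11 = 2*4 + 3, so a_2 = 2.
  4 = 1*3 + 1, so a_3 = 1.
  3 = 3*1 + 0, so a_4 = 3.
The remainder reaches 0 after 5 divisions, so the expansion has 5 partial quotients, read off in order.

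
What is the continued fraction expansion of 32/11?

Run the Euclidean algorithm on 32 and 11; the successive quotients are the partial quotients a_0, a_1, ... (each step inverts the fractional part left over by the previous one):
  32 = 2*11 + 10, so a_0 = 2.
  11 = 1*10 + 1, so a_1 = 1.
  10 = 10*1 + 0, so a_2 = 10.
The remainder reaches 0 after 3 divisions, so the expansion has 3 partial quotients, read off in order.

[2; 1, 10]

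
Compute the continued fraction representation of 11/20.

Run the Euclidean algorithm on 11 and 20; the successive quotients are the partial quotients a_0, a_1, ... (each step inverts the fractional part left over by the previous one):
  11 = 0*20 + 11, so a_0 = 0.
  20 = 1*11 + 9, so a_1 = 1.
  11 = 1*9 + 2, so a_2 = 1.
  9 = 4*2 + 1, so a_3 = 4.
  2 = 2*1 + 0, so a_4 = 2.
The remainder reaches 0 after 5 divisions, so the expansion has 5 partial quotients, read off in order.

[0; 1, 1, 4, 2]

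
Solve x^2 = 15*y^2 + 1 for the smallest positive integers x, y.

First expand sqrt(15) as a continued fraction. With x_i = (sqrt(15) + m_i)/d_i and (m_0, d_0) = (0, 1): a_0 = floor(sqrt(15)) = 3, since 3^2 = 9 <= 15 < 16 = 4^2.
Iterate m_{i+1} = d_i*a_i - m_i, d_{i+1} = (15 - m_{i+1}^2)/d_i, a_{i+1} = floor((a_0 + m_{i+1})/d_{i+1}):
  m_1 = 1*3 - 0 = 3, d_1 = (15 - 3^2)/1 = 6/1 = 6, a_1 = floor((3 + 3)/6) = 1.
  m_2 = 6*1 - 3 = 3, d_2 = (15 - 3^2)/6 = 6/6 = 1, a_2 = floor((3 + 3)/1) = 6.
  m_3 = 1*6 - 3 = 3, d_3 = (15 - 3^2)/1 = 6/1 = 6: (m_3, d_3) = (m_1, d_1) = (3, 6), so from here the quotients repeat a_1, a_2; the period length is 2.
So sqrt(15) = [3; (1, 6)] with period length k = 2.
k is even, so the fundamental solution of x^2 - 15y^2 = 1 is (p_{k-1}, q_{k-1}) = (p_1, q_1); compute convergents through index 1.
Convergents (p_i = a_i*p_{i-1} + p_{i-2}, q_i = a_i*q_{i-1} + q_{i-2} with p_{-2}=0, p_{-1}=1, q_{-2}=1, q_{-1}=0):
  i=0: a_0=3, p_0 = 3*1 + 0 = 3, q_0 = 3*0 + 1 = 1.
  i=1: a_1=1, p_1 = 1*3 + 1 = 4, q_1 = 1*1 + 0 = 1.
Check: 4^2 - 15*1^2 = 16 - 15 = 1, so (x, y) = (4, 1) solves the equation, and by the theorem it is the least positive solution.

(x, y) = (4, 1)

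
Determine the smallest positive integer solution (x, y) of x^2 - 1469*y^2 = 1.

First expand sqrt(1469) as a continued fraction. With x_i = (sqrt(1469) + m_i)/d_i and (m_0, d_0) = (0, 1): a_0 = floor(sqrt(1469)) = 38, since 38^2 = 1444 <= 1469 < 1521 = 39^2.
Iterate m_{i+1} = d_i*a_i - m_i, d_{i+1} = (1469 - m_{i+1}^2)/d_i, a_{i+1} = floor((a_0 + m_{i+1})/d_{i+1}):
  m_1 = 1*38 - 0 = 38, d_1 = (1469 - 38^2)/1 = 25/1 = 25, a_1 = floor((38 + 38)/25) = 3.
  m_2 = 25*3 - 38 = 37, d_2 = (1469 - 37^2)/25 = 100/25 = 4, a_2 = floor((38 + 37)/4) = 18.
  m_3 = 4*18 - 37 = 35, d_3 = (1469 - 35^2)/4 = 244/4 = 61, a_3 = floor((38 + 35)/61) = 1.
  m_4 = 61*1 - 35 = 26, d_4 = (1469 - 26^2)/61 = 793/61 = 13, a_4 = floor((38 + 26)/13) = 4.
  m_5 = 13*4 - 26 = 26, d_5 = (1469 - 26^2)/13 = 793/13 = 61, a_5 = floor((38 + 26)/61) = 1.
  m_6 = 61*1 - 26 = 35, d_6 = (1469 - 35^2)/61 = 244/61 = 4, a_6 = floor((38 + 35)/4) = 18.
  m_7 = 4*18 - 35 = 37, d_7 = (1469 - 37^2)/4 = 100/4 = 25, a_7 = floor((38 + 37)/25) = 3.
  m_8 = 25*3 - 37 = 38, d_8 = (1469 - 38^2)/25 = 25/25 = 1, a_8 = floor((38 + 38)/1) = 76.
  m_9 = 1*76 - 38 = 38, d_9 = (1469 - 38^2)/1 = 25/1 = 25: (m_9, d_9) = (m_1, d_1) = (38, 25), so from here the quotients repeat a_1, ..., a_8; the period length is 8.
So sqrt(1469) = [38; (3, 18, 1, 4, 1, 18, 3, 76)] with period length k = 8.
k is even, so the fundamental solution of x^2 - 1469y^2 = 1 is (p_{k-1}, q_{k-1}) = (p_7, q_7); compute convergents through index 7.
Convergents (p_i = a_i*p_{i-1} + p_{i-2}, q_i = a_i*q_{i-1} + q_{i-2} with p_{-2}=0, p_{-1}=1, q_{-2}=1, q_{-1}=0):
  i=0: a_0=38, p_0 = 38*1 + 0 = 38, q_0 = 38*0 + 1 = 1.
  i=1: a_1=3, p_1 = 3*38 + 1 = 115, q_1 = 3*1 + 0 = 3.
  i=2: a_2=18, p_2 = 18*115 + 38 = 2108, q_2 = 18*3 + 1 = 55.
  i=3: a_3=1, p_3 = 1*2108 + 115 = 2223, q_3 = 1*55 + 3 = 58.
  i=4: a_4=4, p_4 = 4*2223 + 2108 = 11000, q_4 = 4*58 + 55 = 287.
  i=5: a_5=1, p_5 = 1*11000 + 2223 = 13223, q_5 = 1*287 + 58 = 345.
  i=6: a_6=18, p_6 = 18*13223 + 11000 = 249014, q_6 = 18*345 + 287 = 6497.
  i=7: a_7=3, p_7 = 3*249014 + 13223 = 760265, q_7 = 3*6497 + 345 = 19836.
Check: 760265^2 - 1469*19836^2 = 578002870225 - 578002870224 = 1, so (x, y) = (760265, 19836) solves the equation, and by the theorem it is the least positive solution.

(x, y) = (760265, 19836)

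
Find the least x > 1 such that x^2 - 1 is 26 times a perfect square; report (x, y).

(x, y) = (51, 10)

First expand sqrt(26) as a continued fraction. With x_i = (sqrt(26) + m_i)/d_i and (m_0, d_0) = (0, 1): a_0 = floor(sqrt(26)) = 5, since 5^2 = 25 <= 26 < 36 = 6^2.
Iterate m_{i+1} = d_i*a_i - m_i, d_{i+1} = (26 - m_{i+1}^2)/d_i, a_{i+1} = floor((a_0 + m_{i+1})/d_{i+1}):
  m_1 = 1*5 - 0 = 5, d_1 = (26 - 5^2)/1 = 1/1 = 1, a_1 = floor((5 + 5)/1) = 10.
  m_2 = 1*10 - 5 = 5, d_2 = (26 - 5^2)/1 = 1/1 = 1: (m_2, d_2) = (m_1, d_1) = (5, 1), so from here the quotient a_1 repeats; the period length is 1.
So sqrt(26) = [5; (10)] with period length k = 1.
k is odd, so (p_{k-1}, q_{k-1}) only solves x^2 - 26y^2 = -1 and the fundamental solution of x^2 - 26y^2 = 1 is (p_{2k-1}, q_{2k-1}) = (p_1, q_1); compute convergents through index 1, running through the period twice.
Convergents (p_i = a_i*p_{i-1} + p_{i-2}, q_i = a_i*q_{i-1} + q_{i-2} with p_{-2}=0, p_{-1}=1, q_{-2}=1, q_{-1}=0):
  i=0: a_0=5, p_0 = 5*1 + 0 = 5, q_0 = 5*0 + 1 = 1.
  i=1: a_1=10, p_1 = 10*5 + 1 = 51, q_1 = 10*1 + 0 = 10.
Indeed p_0^2 - 26*q_0^2 = 25 - 26 = -1, not +1.
Check: 51^2 - 26*10^2 = 2601 - 2600 = 1, so (x, y) = (51, 10) solves the equation, and by the theorem it is the least positive solution.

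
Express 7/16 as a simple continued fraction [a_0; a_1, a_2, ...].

[0; 2, 3, 2]

Run the Euclidean algorithm on 7 and 16; the successive quotients are the partial quotients a_0, a_1, ... (each step inverts the fractional part left over by the previous one):
  7 = 0*16 + 7, so a_0 = 0.
  16 = 2*7 + 2, so a_1 = 2.
  7 = 3*2 + 1, so a_2 = 3.
  2 = 2*1 + 0, so a_3 = 2.
The remainder reaches 0 after 4 divisions, so the expansion has 4 partial quotients, read off in order.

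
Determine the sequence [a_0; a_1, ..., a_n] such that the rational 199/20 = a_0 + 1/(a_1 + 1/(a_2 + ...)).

[9; 1, 19]

Run the Euclidean algorithm on 199 and 20; the successive quotients are the partial quotients a_0, a_1, ... (each step inverts the fractional part left over by the previous one):
  199 = 9*20 + 19, so a_0 = 9.
  20 = 1*19 + 1, so a_1 = 1.
  19 = 19*1 + 0, so a_2 = 19.
The remainder reaches 0 after 3 divisions, so the expansion has 3 partial quotients, read off in order.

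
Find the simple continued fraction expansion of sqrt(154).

Write x_i = (sqrt(154) + m_i)/d_i with (m_0, d_0) = (0, 1). a_0 = floor(sqrt(154)) = 12, since 12^2 = 144 <= 154 < 169 = 13^2.
Iterate m_{i+1} = d_i*a_i - m_i, d_{i+1} = (154 - m_{i+1}^2)/d_i, a_{i+1} = floor((a_0 + m_{i+1})/d_{i+1}):
  m_1 = 1*12 - 0 = 12, d_1 = (154 - 12^2)/1 = 10/1 = 10, a_1 = floor((12 + 12)/10) = 2.
  m_2 = 10*2 - 12 = 8, d_2 = (154 - 8^2)/10 = 90/10 = 9, a_2 = floor((12 + 8)/9) = 2.
  m_3 = 9*2 - 8 = 10, d_3 = (154 - 10^2)/9 = 54/9 = 6, a_3 = floor((12 + 10)/6) = 3.
  m_4 = 6*3 - 10 = 8, d_4 = (154 - 8^2)/6 = 90/6 = 15, a_4 = floor((12 + 8)/15) = 1.
  m_5 = 15*1 - 8 = 7, d_5 = (154 - 7^2)/15 = 105/15 = 7, a_5 = floor((12 + 7)/7) = 2.
  m_6 = 7*2 - 7 = 7, d_6 = (154 - 7^2)/7 = 105/7 = 15, a_6 = floor((12 + 7)/15) = 1.
  m_7 = 15*1 - 7 = 8, d_7 = (154 - 8^2)/15 = 90/15 = 6, a_7 = floor((12 + 8)/6) = 3.
  m_8 = 6*3 - 8 = 10, d_8 = (154 - 10^2)/6 = 54/6 = 9, a_8 = floor((12 + 10)/9) = 2.
  m_9 = 9*2 - 10 = 8, d_9 = (154 - 8^2)/9 = 90/9 = 10, a_9 = floor((12 + 8)/10) = 2.
  m_10 = 10*2 - 8 = 12, d_10 = (154 - 12^2)/10 = 10/10 = 1, a_10 = floor((12 + 12)/1) = 24.
  m_11 = 1*24 - 12 = 12, d_11 = (154 - 12^2)/1 = 10/1 = 10: (m_11, d_11) = (m_1, d_1) = (12, 10), so from here the quotients repeat a_1, ..., a_10; the period length is 10.
Hence the expansion of sqrt(154) is a_0 = 12 followed by the repeating block 2, 2, 3, 1, 2, 1, 3, 2, 2, 24 (period 10).

[12; (2, 2, 3, 1, 2, 1, 3, 2, 2, 24)]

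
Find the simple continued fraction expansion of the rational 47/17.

Run the Euclidean algorithm on 47 and 17; the successive quotients are the partial quotients a_0, a_1, ... (each step inverts the fractional part left over by the previous one):
  47 = 2*17 + 13, so a_0 = 2.
  17 = 1*13 + 4, so a_1 = 1.
  13 = 3*4 + 1, so a_2 = 3.
  4 = 4*1 + 0, so a_3 = 4.
The remainder reaches 0 after 4 divisions, so the expansion has 4 partial quotients, read off in order.

[2; 1, 3, 4]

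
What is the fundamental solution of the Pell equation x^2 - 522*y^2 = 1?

First expand sqrt(522) as a continued fraction. With x_i = (sqrt(522) + m_i)/d_i and (m_0, d_0) = (0, 1): a_0 = floor(sqrt(522)) = 22, since 22^2 = 484 <= 522 < 529 = 23^2.
Iterate m_{i+1} = d_i*a_i - m_i, d_{i+1} = (522 - m_{i+1}^2)/d_i, a_{i+1} = floor((a_0 + m_{i+1})/d_{i+1}):
  m_1 = 1*22 - 0 = 22, d_1 = (522 - 22^2)/1 = 38/1 = 38, a_1 = floor((22 + 22)/38) = 1.
  m_2 = 38*1 - 22 = 16, d_2 = (522 - 16^2)/38 = 266/38 = 7, a_2 = floor((22 + 16)/7) = 5.
  m_3 = 7*5 - 16 = 19, d_3 = (522 - 19^2)/7 = 161/7 = 23, a_3 = floor((22 + 19)/23) = 1.
  m_4 = 23*1 - 19 = 4, d_4 = (522 - 4^2)/23 = 506/23 = 22, a_4 = floor((22 + 4)/22) = 1.
  m_5 = 22*1 - 4 = 18, d_5 = (522 - 18^2)/22 = 198/22 = 9, a_5 = floor((22 + 18)/9) = 4.
  m_6 = 9*4 - 18 = 18, d_6 = (522 - 18^2)/9 = 198/9 = 22, a_6 = floor((22 + 18)/22) = 1.
  m_7 = 22*1 - 18 = 4, d_7 = (522 - 4^2)/22 = 506/22 = 23, a_7 = floor((22 + 4)/23) = 1.
  m_8 = 23*1 - 4 = 19, d_8 = (522 - 19^2)/23 = 161/23 = 7, a_8 = floor((22 + 19)/7) = 5.
  m_9 = 7*5 - 19 = 16, d_9 = (522 - 16^2)/7 = 266/7 = 38, a_9 = floor((22 + 16)/38) = 1.
  m_10 = 38*1 - 16 = 22, d_10 = (522 - 22^2)/38 = 38/38 = 1, a_10 = floor((22 + 22)/1) = 44.
  m_11 = 1*44 - 22 = 22, d_11 = (522 - 22^2)/1 = 38/1 = 38: (m_11, d_11) = (m_1, d_1) = (22, 38), so from here the quotients repeat a_1, ..., a_10; the period length is 10.
So sqrt(522) = [22; (1, 5, 1, 1, 4, 1, 1, 5, 1, 44)] with period length k = 10.
k is even, so the fundamental solution of x^2 - 522y^2 = 1 is (p_{k-1}, q_{k-1}) = (p_9, q_9); compute convergents through index 9.
Convergents (p_i = a_i*p_{i-1} + p_{i-2}, q_i = a_i*q_{i-1} + q_{i-2} with p_{-2}=0, p_{-1}=1, q_{-2}=1, q_{-1}=0):
  i=0: a_0=22, p_0 = 22*1 + 0 = 22, q_0 = 22*0 + 1 = 1.
  i=1: a_1=1, p_1 = 1*22 + 1 = 23, q_1 = 1*1 + 0 = 1.
  i=2: a_2=5, p_2 = 5*23 + 22 = 137, q_2 = 5*1 + 1 = 6.
  i=3: a_3=1, p_3 = 1*137 + 23 = 160, q_3 = 1*6 + 1 = 7.
  i=4: a_4=1, p_4 = 1*160 + 137 = 297, q_4 = 1*7 + 6 = 13.
  i=5: a_5=4, p_5 = 4*297 + 160 = 1348, q_5 = 4*13 + 7 = 59.
  i=6: a_6=1, p_6 = 1*1348 + 297 = 1645, q_6 = 1*59 + 13 = 72.
  i=7: a_7=1, p_7 = 1*1645 + 1348 = 2993, q_7 = 1*72 + 59 = 131.
  i=8: a_8=5, p_8 = 5*2993 + 1645 = 16610, q_8 = 5*131 + 72 = 727.
  i=9: a_9=1, p_9 = 1*16610 + 2993 = 19603, q_9 = 1*727 + 131 = 858.
Check: 19603^2 - 522*858^2 = 384277609 - 384277608 = 1, so (x, y) = (19603, 858) solves the equation, and by the theorem it is the least positive solution.

(x, y) = (19603, 858)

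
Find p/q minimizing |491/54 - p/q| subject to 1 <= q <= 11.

100/11

Expand x = 491/54 as a continued fraction with the Euclidean algorithm:
  491 = 9*54 + 5, so a_0 = 9.
  54 = 10*5 + 4, so a_1 = 10.
  5 = 1*4 + 1, so a_2 = 1.
  4 = 4*1 + 0, so a_3 = 4.
so x = [9; 10, 1, 4].
Convergents (p_i = a_i*p_{i-1} + p_{i-2}, q_i = a_i*q_{i-1} + q_{i-2} with p_{-2}=0, p_{-1}=1, q_{-2}=1, q_{-1}=0), until the denominator exceeds 11:
  i=0: a_0=9, p_0 = 9*1 + 0 = 9, q_0 = 9*0 + 1 = 1.
  i=1: a_1=10, p_1 = 10*9 + 1 = 91, q_1 = 10*1 + 0 = 10.
  i=2: a_2=1, p_2 = 1*91 + 9 = 100, q_2 = 1*10 + 1 = 11.
  i=3: a_3=4, p_3 = 4*100 + 91 = 491, q_3 = 4*11 + 10 = 54.
q_3 = 54 > 11, so the last convergent with denominator <= 11 is p_2/q_2 = 100/11.
The closest fraction with denominator <= 11 is either p_2/q_2 or the intermediate fraction (k*p_2 + p_1)/(k*q_2 + q_1) with the largest k >= 1 whose denominator stays <= 11; these approach x as k grows, and every other convergent or intermediate fraction in range is farther away.
Largest k: floor((11 - q_1)/q_2) = floor((11 - 10)/11) = 0.
Since k = 0, no intermediate fraction beyond p_2/q_2 has denominator <= 11, so the convergent 100/11 is the closest (its error is |491*11 - 100*54|/(54*11) = 1/594).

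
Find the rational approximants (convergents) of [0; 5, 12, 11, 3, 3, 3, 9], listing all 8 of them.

0/1, 1/5, 12/61, 133/676, 411/2089, 1366/6943, 4509/22918, 41947/213205

Using the convergent recurrence p_i = a_i*p_{i-1} + p_{i-2}, q_i = a_i*q_{i-1} + q_{i-2} with p_{-2}=0, p_{-1}=1, q_{-2}=1, q_{-1}=0:
  i=0: a_0=0, p_0 = 0*1 + 0 = 0, q_0 = 0*0 + 1 = 1.
  i=1: a_1=5, p_1 = 5*0 + 1 = 1, q_1 = 5*1 + 0 = 5.
  i=2: a_2=12, p_2 = 12*1 + 0 = 12, q_2 = 12*5 + 1 = 61.
  i=3: a_3=11, p_3 = 11*12 + 1 = 133, q_3 = 11*61 + 5 = 676.
  i=4: a_4=3, p_4 = 3*133 + 12 = 411, q_4 = 3*676 + 61 = 2089.
  i=5: a_5=3, p_5 = 3*411 + 133 = 1366, q_5 = 3*2089 + 676 = 6943.
  i=6: a_6=3, p_6 = 3*1366 + 411 = 4509, q_6 = 3*6943 + 2089 = 22918.
  i=7: a_7=9, p_7 = 9*4509 + 1366 = 41947, q_7 = 9*22918 + 6943 = 213205.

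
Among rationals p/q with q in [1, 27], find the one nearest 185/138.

35/26

Expand x = 185/138 as a continued fraction with the Euclidean algorithm:
  185 = 1*138 + 47, so a_0 = 1.
  138 = 2*47 + 44, so a_1 = 2.
  47 = 1*44 + 3, so a_2 = 1.
  44 = 14*3 + 2, so a_3 = 14.
  3 = 1*2 + 1, so a_4 = 1.
  2 = 2*1 + 0, so a_5 = 2.
so x = [1; 2, 1, 14, 1, 2].
Convergents (p_i = a_i*p_{i-1} + p_{i-2}, q_i = a_i*q_{i-1} + q_{i-2} with p_{-2}=0, p_{-1}=1, q_{-2}=1, q_{-1}=0), until the denominator exceeds 27:
  i=0: a_0=1, p_0 = 1*1 + 0 = 1, q_0 = 1*0 + 1 = 1.
  i=1: a_1=2, p_1 = 2*1 + 1 = 3, q_1 = 2*1 + 0 = 2.
  i=2: a_2=1, p_2 = 1*3 + 1 = 4, q_2 = 1*2 + 1 = 3.
  i=3: a_3=14, p_3 = 14*4 + 3 = 59, q_3 = 14*3 + 2 = 44.
q_3 = 44 > 27, so the last convergent with denominator <= 27 is p_2/q_2 = 4/3.
The closest fraction with denominator <= 27 is either p_2/q_2 or the intermediate fraction (k*p_2 + p_1)/(k*q_2 + q_1) with the largest k >= 1 whose denominator stays <= 27; these approach x as k grows, and every other convergent or intermediate fraction in range is farther away.
Largest k: floor((27 - q_1)/q_2) = floor((27 - 2)/3) = 8.
That gives (8*4 + 3)/(8*3 + 2) = 35/26.
Compare the errors: |x - 4/3| = |185*3 - 4*138|/(138*3) = 3/414, and |x - 35/26| = |185*26 - 35*138|/(138*26) = 20/3588.
Cross-multiplying, 20*414 = 8280 < 10764 = 3*3588, so 20/3588 is smaller: the intermediate fraction 35/26 is closer to x than 4/3.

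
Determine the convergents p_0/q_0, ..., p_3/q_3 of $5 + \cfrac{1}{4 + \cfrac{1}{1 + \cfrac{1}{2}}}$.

Using the convergent recurrence p_i = a_i*p_{i-1} + p_{i-2}, q_i = a_i*q_{i-1} + q_{i-2} with p_{-2}=0, p_{-1}=1, q_{-2}=1, q_{-1}=0:
  i=0: a_0=5, p_0 = 5*1 + 0 = 5, q_0 = 5*0 + 1 = 1.
  i=1: a_1=4, p_1 = 4*5 + 1 = 21, q_1 = 4*1 + 0 = 4.
  i=2: a_2=1, p_2 = 1*21 + 5 = 26, q_2 = 1*4 + 1 = 5.
  i=3: a_3=2, p_3 = 2*26 + 21 = 73, q_3 = 2*5 + 4 = 14.

5/1, 21/4, 26/5, 73/14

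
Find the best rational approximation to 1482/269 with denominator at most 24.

Expand x = 1482/269 as a continued fraction with the Euclidean algorithm:
  1482 = 5*269 + 137, so a_0 = 5.
  269 = 1*137 + 132, so a_1 = 1.
  137 = 1*132 + 5, so a_2 = 1.
  132 = 26*5 + 2, so a_3 = 26.
  5 = 2*2 + 1, so a_4 = 2.
  2 = 2*1 + 0, so a_5 = 2.
so x = [5; 1, 1, 26, 2, 2].
Convergents (p_i = a_i*p_{i-1} + p_{i-2}, q_i = a_i*q_{i-1} + q_{i-2} with p_{-2}=0, p_{-1}=1, q_{-2}=1, q_{-1}=0), until the denominator exceeds 24:
  i=0: a_0=5, p_0 = 5*1 + 0 = 5, q_0 = 5*0 + 1 = 1.
  i=1: a_1=1, p_1 = 1*5 + 1 = 6, q_1 = 1*1 + 0 = 1.
  i=2: a_2=1, p_2 = 1*6 + 5 = 11, q_2 = 1*1 + 1 = 2.
  i=3: a_3=26, p_3 = 26*11 + 6 = 292, q_3 = 26*2 + 1 = 53.
q_3 = 53 > 24, so the last convergent with denominator <= 24 is p_2/q_2 = 11/2.
The closest fraction with denominator <= 24 is either p_2/q_2 or the intermediate fraction (k*p_2 + p_1)/(k*q_2 + q_1) with the largest k >= 1 whose denominator stays <= 24; these approach x as k grows, and every other convergent or intermediate fraction in range is farther away.
Largest k: floor((24 - q_1)/q_2) = floor((24 - 1)/2) = 11.
That gives (11*11 + 6)/(11*2 + 1) = 127/23.
Compare the errors: |x - 11/2| = |1482*2 - 11*269|/(269*2) = 5/538, and |x - 127/23| = |1482*23 - 127*269|/(269*23) = 77/6187.
Cross-multiplying, 5*6187 = 30935 < 41426 = 77*538, so 5/538 is smaller: the convergent 11/2 is closer to x than 127/23.

11/2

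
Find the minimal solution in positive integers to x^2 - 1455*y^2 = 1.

First expand sqrt(1455) as a continued fraction. With x_i = (sqrt(1455) + m_i)/d_i and (m_0, d_0) = (0, 1): a_0 = floor(sqrt(1455)) = 38, since 38^2 = 1444 <= 1455 < 1521 = 39^2.
Iterate m_{i+1} = d_i*a_i - m_i, d_{i+1} = (1455 - m_{i+1}^2)/d_i, a_{i+1} = floor((a_0 + m_{i+1})/d_{i+1}):
  m_1 = 1*38 - 0 = 38, d_1 = (1455 - 38^2)/1 = 11/1 = 11, a_1 = floor((38 + 38)/11) = 6.
  m_2 = 11*6 - 38 = 28, d_2 = (1455 - 28^2)/11 = 671/11 = 61, a_2 = floor((38 + 28)/61) = 1.
  m_3 = 61*1 - 28 = 33, d_3 = (1455 - 33^2)/61 = 366/61 = 6, a_3 = floor((38 + 33)/6) = 11.
  m_4 = 6*11 - 33 = 33, d_4 = (1455 - 33^2)/6 = 366/6 = 61, a_4 = floor((38 + 33)/61) = 1.
  m_5 = 61*1 - 33 = 28, d_5 = (1455 - 28^2)/61 = 671/61 = 11, a_5 = floor((38 + 28)/11) = 6.
  m_6 = 11*6 - 28 = 38, d_6 = (1455 - 38^2)/11 = 11/11 = 1, a_6 = floor((38 + 38)/1) = 76.
  m_7 = 1*76 - 38 = 38, d_7 = (1455 - 38^2)/1 = 11/1 = 11: (m_7, d_7) = (m_1, d_1) = (38, 11), so from here the quotients repeat a_1, ..., a_6; the period length is 6.
So sqrt(1455) = [38; (6, 1, 11, 1, 6, 76)] with period length k = 6.
k is even, so the fundamental solution of x^2 - 1455y^2 = 1 is (p_{k-1}, q_{k-1}) = (p_5, q_5); compute convergents through index 5.
Convergents (p_i = a_i*p_{i-1} + p_{i-2}, q_i = a_i*q_{i-1} + q_{i-2} with p_{-2}=0, p_{-1}=1, q_{-2}=1, q_{-1}=0):
  i=0: a_0=38, p_0 = 38*1 + 0 = 38, q_0 = 38*0 + 1 = 1.
  i=1: a_1=6, p_1 = 6*38 + 1 = 229, q_1 = 6*1 + 0 = 6.
  i=2: a_2=1, p_2 = 1*229 + 38 = 267, q_2 = 1*6 + 1 = 7.
  i=3: a_3=11, p_3 = 11*267 + 229 = 3166, q_3 = 11*7 + 6 = 83.
  i=4: a_4=1, p_4 = 1*3166 + 267 = 3433, q_4 = 1*83 + 7 = 90.
  i=5: a_5=6, p_5 = 6*3433 + 3166 = 23764, q_5 = 6*90 + 83 = 623.
Check: 23764^2 - 1455*623^2 = 564727696 - 564727695 = 1, so (x, y) = (23764, 623) solves the equation, and by the theorem it is the least positive solution.

(x, y) = (23764, 623)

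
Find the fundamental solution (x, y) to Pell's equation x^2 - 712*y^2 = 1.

First expand sqrt(712) as a continued fraction. With x_i = (sqrt(712) + m_i)/d_i and (m_0, d_0) = (0, 1): a_0 = floor(sqrt(712)) = 26, since 26^2 = 676 <= 712 < 729 = 27^2.
Iterate m_{i+1} = d_i*a_i - m_i, d_{i+1} = (712 - m_{i+1}^2)/d_i, a_{i+1} = floor((a_0 + m_{i+1})/d_{i+1}):
  m_1 = 1*26 - 0 = 26, d_1 = (712 - 26^2)/1 = 36/1 = 36, a_1 = floor((26 + 26)/36) = 1.
  m_2 = 36*1 - 26 = 10, d_2 = (712 - 10^2)/36 = 612/36 = 17, a_2 = floor((26 + 10)/17) = 2.
  m_3 = 17*2 - 10 = 24, d_3 = (712 - 24^2)/17 = 136/17 = 8, a_3 = floor((26 + 24)/8) = 6.
  m_4 = 8*6 - 24 = 24, d_4 = (712 - 24^2)/8 = 136/8 = 17, a_4 = floor((26 + 24)/17) = 2.
  m_5 = 17*2 - 24 = 10, d_5 = (712 - 10^2)/17 = 612/17 = 36, a_5 = floor((26 + 10)/36) = 1.
  m_6 = 36*1 - 10 = 26, d_6 = (712 - 26^2)/36 = 36/36 = 1, a_6 = floor((26 + 26)/1) = 52.
  m_7 = 1*52 - 26 = 26, d_7 = (712 - 26^2)/1 = 36/1 = 36: (m_7, d_7) = (m_1, d_1) = (26, 36), so from here the quotients repeat a_1, ..., a_6; the period length is 6.
So sqrt(712) = [26; (1, 2, 6, 2, 1, 52)] with period length k = 6.
k is even, so the fundamental solution of x^2 - 712y^2 = 1 is (p_{k-1}, q_{k-1}) = (p_5, q_5); compute convergents through index 5.
Convergents (p_i = a_i*p_{i-1} + p_{i-2}, q_i = a_i*q_{i-1} + q_{i-2} with p_{-2}=0, p_{-1}=1, q_{-2}=1, q_{-1}=0):
  i=0: a_0=26, p_0 = 26*1 + 0 = 26, q_0 = 26*0 + 1 = 1.
  i=1: a_1=1, p_1 = 1*26 + 1 = 27, q_1 = 1*1 + 0 = 1.
  i=2: a_2=2, p_2 = 2*27 + 26 = 80, q_2 = 2*1 + 1 = 3.
  i=3: a_3=6, p_3 = 6*80 + 27 = 507, q_3 = 6*3 + 1 = 19.
  i=4: a_4=2, p_4 = 2*507 + 80 = 1094, q_4 = 2*19 + 3 = 41.
  i=5: a_5=1, p_5 = 1*1094 + 507 = 1601, q_5 = 1*41 + 19 = 60.
Check: 1601^2 - 712*60^2 = 2563201 - 2563200 = 1, so (x, y) = (1601, 60) solves the equation, and by the theorem it is the least positive solution.

(x, y) = (1601, 60)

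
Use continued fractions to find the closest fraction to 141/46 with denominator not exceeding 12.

Expand x = 141/46 as a continued fraction with the Euclidean algorithm:
  141 = 3*46 + 3, so a_0 = 3.
  46 = 15*3 + 1, so a_1 = 15.
  3 = 3*1 + 0, so a_2 = 3.
so x = [3; 15, 3].
Convergents (p_i = a_i*p_{i-1} + p_{i-2}, q_i = a_i*q_{i-1} + q_{i-2} with p_{-2}=0, p_{-1}=1, q_{-2}=1, q_{-1}=0), until the denominator exceeds 12:
  i=0: a_0=3, p_0 = 3*1 + 0 = 3, q_0 = 3*0 + 1 = 1.
  i=1: a_1=15, p_1 = 15*3 + 1 = 46, q_1 = 15*1 + 0 = 15.
q_1 = 15 > 12, so the last convergent with denominator <= 12 is p_0/q_0 = 3/1.
The closest fraction with denominator <= 12 is either p_0/q_0 or the intermediate fraction (k*p_0 + p_{-1})/(k*q_0 + q_{-1}) with the largest k >= 1 whose denominator stays <= 12; these approach x as k grows, and every other convergent or intermediate fraction in range is farther away.
Largest k: floor((12 - q_{-1})/q_0) = floor((12 - 0)/1) = 12 (using the seeds p_{-1} = 1, q_{-1} = 0).
That gives (12*3 + 1)/(12*1 + 0) = 37/12.
Compare the errors: |x - 3/1| = |141*1 - 3*46|/(46*1) = 3/46, and |x - 37/12| = |141*12 - 37*46|/(46*12) = 10/552.
Cross-multiplying, 10*46 = 460 < 1656 = 3*552, so 10/552 is smaller: the intermediate fraction 37/12 is closer to x than 3/1.

37/12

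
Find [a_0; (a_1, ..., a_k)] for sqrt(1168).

Write x_i = (sqrt(1168) + m_i)/d_i with (m_0, d_0) = (0, 1). a_0 = floor(sqrt(1168)) = 34, since 34^2 = 1156 <= 1168 < 1225 = 35^2.
Iterate m_{i+1} = d_i*a_i - m_i, d_{i+1} = (1168 - m_{i+1}^2)/d_i, a_{i+1} = floor((a_0 + m_{i+1})/d_{i+1}):
  m_1 = 1*34 - 0 = 34, d_1 = (1168 - 34^2)/1 = 12/1 = 12, a_1 = floor((34 + 34)/12) = 5.
  m_2 = 12*5 - 34 = 26, d_2 = (1168 - 26^2)/12 = 492/12 = 41, a_2 = floor((34 + 26)/41) = 1.
  m_3 = 41*1 - 26 = 15, d_3 = (1168 - 15^2)/41 = 943/41 = 23, a_3 = floor((34 + 15)/23) = 2.
  m_4 = 23*2 - 15 = 31, d_4 = (1168 - 31^2)/23 = 207/23 = 9, a_4 = floor((34 + 31)/9) = 7.
  m_5 = 9*7 - 31 = 32, d_5 = (1168 - 32^2)/9 = 144/9 = 16, a_5 = floor((34 + 32)/16) = 4.
  m_6 = 16*4 - 32 = 32, d_6 = (1168 - 32^2)/16 = 144/16 = 9, a_6 = floor((34 + 32)/9) = 7.
  m_7 = 9*7 - 32 = 31, d_7 = (1168 - 31^2)/9 = 207/9 = 23, a_7 = floor((34 + 31)/23) = 2.
  m_8 = 23*2 - 31 = 15, d_8 = (1168 - 15^2)/23 = 943/23 = 41, a_8 = floor((34 + 15)/41) = 1.
  m_9 = 41*1 - 15 = 26, d_9 = (1168 - 26^2)/41 = 492/41 = 12, a_9 = floor((34 + 26)/12) = 5.
  m_10 = 12*5 - 26 = 34, d_10 = (1168 - 34^2)/12 = 12/12 = 1, a_10 = floor((34 + 34)/1) = 68.
  m_11 = 1*68 - 34 = 34, d_11 = (1168 - 34^2)/1 = 12/1 = 12: (m_11, d_11) = (m_1, d_1) = (34, 12), so from here the quotients repeat a_1, ..., a_10; the period length is 10.
Hence the expansion of sqrt(1168) is a_0 = 34 followed by the repeating block 5, 1, 2, 7, 4, 7, 2, 1, 5, 68 (period 10).

[34; (5, 1, 2, 7, 4, 7, 2, 1, 5, 68)]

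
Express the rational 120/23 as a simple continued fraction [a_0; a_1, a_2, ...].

[5; 4, 1, 1, 2]

Run the Euclidean algorithm on 120 and 23; the successive quotients are the partial quotients a_0, a_1, ... (each step inverts the fractional part left over by the previous one):
  120 = 5*23 + 5, so a_0 = 5.
  23 = 4*5 + 3, so a_1 = 4.
  5 = 1*3 + 2, so a_2 = 1.
  3 = 1*2 + 1, so a_3 = 1.
  2 = 2*1 + 0, so a_4 = 2.
The remainder reaches 0 after 5 divisions, so the expansion has 5 partial quotients, read off in order.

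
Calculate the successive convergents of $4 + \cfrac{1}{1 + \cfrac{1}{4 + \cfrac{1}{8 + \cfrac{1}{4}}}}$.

Using the convergent recurrence p_i = a_i*p_{i-1} + p_{i-2}, q_i = a_i*q_{i-1} + q_{i-2} with p_{-2}=0, p_{-1}=1, q_{-2}=1, q_{-1}=0:
  i=0: a_0=4, p_0 = 4*1 + 0 = 4, q_0 = 4*0 + 1 = 1.
  i=1: a_1=1, p_1 = 1*4 + 1 = 5, q_1 = 1*1 + 0 = 1.
  i=2: a_2=4, p_2 = 4*5 + 4 = 24, q_2 = 4*1 + 1 = 5.
  i=3: a_3=8, p_3 = 8*24 + 5 = 197, q_3 = 8*5 + 1 = 41.
  i=4: a_4=4, p_4 = 4*197 + 24 = 812, q_4 = 4*41 + 5 = 169.

4/1, 5/1, 24/5, 197/41, 812/169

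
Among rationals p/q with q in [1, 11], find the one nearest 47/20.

Expand x = 47/20 as a continued fraction with the Euclidean algorithm:
  47 = 2*20 + 7, so a_0 = 2.
  20 = 2*7 + 6, so a_1 = 2.
  7 = 1*6 + 1, so a_2 = 1.
  6 = 6*1 + 0, so a_3 = 6.
so x = [2; 2, 1, 6].
Convergents (p_i = a_i*p_{i-1} + p_{i-2}, q_i = a_i*q_{i-1} + q_{i-2} with p_{-2}=0, p_{-1}=1, q_{-2}=1, q_{-1}=0), until the denominator exceeds 11:
  i=0: a_0=2, p_0 = 2*1 + 0 = 2, q_0 = 2*0 + 1 = 1.
  i=1: a_1=2, p_1 = 2*2 + 1 = 5, q_1 = 2*1 + 0 = 2.
  i=2: a_2=1, p_2 = 1*5 + 2 = 7, q_2 = 1*2 + 1 = 3.
  i=3: a_3=6, p_3 = 6*7 + 5 = 47, q_3 = 6*3 + 2 = 20.
q_3 = 20 > 11, so the last convergent with denominator <= 11 is p_2/q_2 = 7/3.
The closest fraction with denominator <= 11 is either p_2/q_2 or the intermediate fraction (k*p_2 + p_1)/(k*q_2 + q_1) with the largest k >= 1 whose denominator stays <= 11; these approach x as k grows, and every other convergent or intermediate fraction in range is farther away.
Largest k: floor((11 - q_1)/q_2) = floor((11 - 2)/3) = 3.
That gives (3*7 + 5)/(3*3 + 2) = 26/11.
Compare the errors: |x - 7/3| = |47*3 - 7*20|/(20*3) = 1/60, and |x - 26/11| = |47*11 - 26*20|/(20*11) = 3/220.
Cross-multiplying, 3*60 = 180 < 220 = 1*220, so 3/220 is smaller: the intermediate fraction 26/11 is closer to x than 7/3.

26/11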